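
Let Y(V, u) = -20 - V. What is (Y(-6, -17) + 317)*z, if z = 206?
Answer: 62418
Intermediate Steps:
(Y(-6, -17) + 317)*z = ((-20 - 1*(-6)) + 317)*206 = ((-20 + 6) + 317)*206 = (-14 + 317)*206 = 303*206 = 62418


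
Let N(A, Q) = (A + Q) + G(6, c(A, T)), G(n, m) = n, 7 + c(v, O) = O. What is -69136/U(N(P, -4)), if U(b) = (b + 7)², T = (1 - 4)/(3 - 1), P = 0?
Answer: -69136/81 ≈ -853.53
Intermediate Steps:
T = -3/2 ≈ -1.5000
c(v, O) = -7 + O
N(A, Q) = 6 + A + Q (N(A, Q) = (A + Q) + 6 = 6 + A + Q)
U(b) = (7 + b)²
-69136/U(N(P, -4)) = -69136/(7 + (6 + 0 - 4))² = -69136/(7 + 2)² = -69136/(9²) = -69136/81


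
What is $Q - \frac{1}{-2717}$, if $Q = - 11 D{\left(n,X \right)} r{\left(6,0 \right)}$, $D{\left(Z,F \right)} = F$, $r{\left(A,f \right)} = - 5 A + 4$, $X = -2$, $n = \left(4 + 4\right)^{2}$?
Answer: $- \frac{1554123}{2717} \approx -572.0$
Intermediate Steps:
$n = 64$ ($n = 8^{2} = 64$)
$r{\left(A,f \right)} = 4 - 5 A$
$Q = -572$ ($Q = \left(-11\right) \left(-2\right) \left(4 - 30\right) = 22 \left(4 - 30\right) = 22 \left(-26\right) = -572$)
$Q - \frac{1}{-2717} = -572 - \frac{1}{-2717} = -572 - - \frac{1}{2717} = -572 + \frac{1}{2717} = - \frac{1554123}{2717}$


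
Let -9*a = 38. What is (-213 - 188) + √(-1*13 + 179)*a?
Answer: -401 - 38*√166/9 ≈ -455.40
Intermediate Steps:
a = -38/9 (a = -⅑*38 = -38/9 ≈ -4.2222)
(-213 - 188) + √(-1*13 + 179)*a = (-213 - 188) + √(-1*13 + 179)*(-38/9) = -401 + √(-13 + 179)*(-38/9) = -401 + √166*(-38/9) = -401 - 38*√166/9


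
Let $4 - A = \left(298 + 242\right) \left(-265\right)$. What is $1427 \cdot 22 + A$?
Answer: $174498$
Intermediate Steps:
$A = 143104$ ($A = 4 - \left(298 + 242\right) \left(-265\right) = 4 - 540 \left(-265\right) = 4 - -143100 = 4 + 143100 = 143104$)
$1427 \cdot 22 + A = 1427 \cdot 22 + 143104 = 31394 + 143104 = 174498$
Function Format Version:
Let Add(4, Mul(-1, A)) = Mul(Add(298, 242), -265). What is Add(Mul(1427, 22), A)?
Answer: 174498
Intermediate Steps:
A = 143104 (A = Add(4, Mul(-1, Mul(Add(298, 242), -265))) = Add(4, Mul(-1, Mul(540, -265))) = Add(4, Mul(-1, -143100)) = Add(4, 143100) = 143104)
Add(Mul(1427, 22), A) = Add(Mul(1427, 22), 143104) = Add(31394, 143104) = 174498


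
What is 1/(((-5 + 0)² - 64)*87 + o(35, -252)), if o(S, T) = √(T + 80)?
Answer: -3393/11512621 - 2*I*√43/11512621 ≈ -0.00029472 - 1.1392e-6*I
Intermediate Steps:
o(S, T) = √(80 + T)
1/(((-5 + 0)² - 64)*87 + o(35, -252)) = 1/(((-5 + 0)² - 64)*87 + √(80 - 252)) = 1/(((-5)² - 64)*87 + √(-172)) = 1/((25 - 64)*87 + 2*I*√43) = 1/(-39*87 + 2*I*√43) = 1/(-3393 + 2*I*√43)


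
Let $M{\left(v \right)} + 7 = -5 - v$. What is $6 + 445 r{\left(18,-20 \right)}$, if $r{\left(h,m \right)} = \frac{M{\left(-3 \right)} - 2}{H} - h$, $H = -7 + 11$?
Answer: $- \frac{36911}{4} \approx -9227.8$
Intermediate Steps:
$M{\left(v \right)} = -12 - v$ ($M{\left(v \right)} = -7 - \left(5 + v\right) = -12 - v$)
$H = 4$
$r{\left(h,m \right)} = - \frac{11}{4} - h$ ($r{\left(h,m \right)} = \frac{\left(-12 - -3\right) - 2}{4} - h = \left(\left(-12 + 3\right) - 2\right) \frac{1}{4} - h = \left(-9 - 2\right) \frac{1}{4} - h = \left(-11\right) \frac{1}{4} - h = - \frac{11}{4} - h$)
$6 + 445 r{\left(18,-20 \right)} = 6 + 445 \left(- \frac{11}{4} - 18\right) = 6 + 445 \left(- \frac{83}{4}\right) = 6 - \frac{36935}{4} = - \frac{36911}{4}$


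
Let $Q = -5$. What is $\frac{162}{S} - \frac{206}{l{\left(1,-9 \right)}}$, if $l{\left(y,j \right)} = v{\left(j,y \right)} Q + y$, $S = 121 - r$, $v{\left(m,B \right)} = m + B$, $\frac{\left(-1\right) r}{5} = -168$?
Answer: $- \frac{154756}{29479} \approx -5.2497$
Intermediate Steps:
$r = 840$ ($r = \left(-5\right) \left(-168\right) = 840$)
$v{\left(m,B \right)} = B + m$
$S = -719$ ($S = 121 - 840 = -719$)
$l{\left(y,j \right)} = - 5 j - 4 y$ ($l{\left(y,j \right)} = \left(y + j\right) \left(-5\right) + y = \left(j + y\right) \left(-5\right) + y = \left(- 5 j - 5 y\right) + y = - 5 j - 4 y$)
$\frac{162}{S} - \frac{206}{l{\left(1,-9 \right)}} = \frac{162}{-719} - \frac{206}{\left(-5\right) \left(-9\right) - 4} = 162 \left(- \frac{1}{719}\right) - \frac{206}{45 - 4} = - \frac{162}{719} - \frac{206}{41} = - \frac{154756}{29479}$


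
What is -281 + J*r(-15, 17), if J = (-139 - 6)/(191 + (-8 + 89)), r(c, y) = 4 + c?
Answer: -74837/272 ≈ -275.14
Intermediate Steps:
J = -145/272 (J = -145/(191 + 81) = -145/272 ≈ -0.53309)
-281 + J*r(-15, 17) = -281 - 145*(4 - 15)/272 = -281 - 145/272*(-11) = -281 + 1595/272 = -74837/272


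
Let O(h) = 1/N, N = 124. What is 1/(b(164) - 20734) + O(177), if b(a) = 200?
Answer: 10205/1273108 ≈ 0.0080158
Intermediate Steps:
O(h) = 1/124
1/(b(164) - 20734) + O(177) = 1/(200 - 20734) + 1/124 = 1/(-20534) + 1/124 = -1/20534 + 1/124 = 10205/1273108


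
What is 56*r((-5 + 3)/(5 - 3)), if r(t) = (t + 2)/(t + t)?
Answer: -28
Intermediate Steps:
r(t) = (2 + t)/(2*t) (r(t) = (2 + t)/((2*t)) = (2 + t)*(1/(2*t)) = (2 + t)/(2*t))
56*r((-5 + 3)/(5 - 3)) = 56*((2 + (-5 + 3)/(5 - 3))/(2*(((-5 + 3)/(5 - 3))))) = 56*((2 - 2/2)/(2*((-2/2)))) = 56*((2 - 2*½)/(2*((-2*½)))) = 56*((½)*(2 - 1)/(-1)) = 56*((½)*(-1)*1) = 56*(-½) = -28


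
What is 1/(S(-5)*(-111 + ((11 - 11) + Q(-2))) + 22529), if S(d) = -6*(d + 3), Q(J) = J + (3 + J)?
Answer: 1/21185 ≈ 4.7203e-5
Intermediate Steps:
Q(J) = 3 + 2*J
S(d) = -18 - 6*d (S(d) = -6*(3 + d) = -18 - 6*d)
1/(S(-5)*(-111 + ((11 - 11) + Q(-2))) + 22529) = 1/((-18 - 6*(-5))*(-111 + ((11 - 11) + (3 + 2*(-2)))) + 22529) = 1/((-18 + 30)*(-111 + (0 + (3 - 4))) + 22529) = 1/(12*(-111 + (0 - 1)) + 22529) = 1/(12*(-111 - 1) + 22529) = 1/(12*(-112) + 22529) = 1/(-1344 + 22529) = 1/21185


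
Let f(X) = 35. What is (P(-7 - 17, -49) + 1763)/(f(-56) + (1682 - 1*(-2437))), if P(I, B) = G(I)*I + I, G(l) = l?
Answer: 2315/4154 ≈ 0.55729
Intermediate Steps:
P(I, B) = I + I² (P(I, B) = I*I + I = I² + I = I + I²)
(P(-7 - 17, -49) + 1763)/(f(-56) + (1682 - 1*(-2437))) = ((-7 - 17)*(1 + (-7 - 17)) + 1763)/(35 + (1682 - 1*(-2437))) = (-24*(1 - 24) + 1763)/(35 + (1682 + 2437)) = (-24*(-23) + 1763)/(35 + 4119) = (552 + 1763)/4154 = 2315*(1/4154) = 2315/4154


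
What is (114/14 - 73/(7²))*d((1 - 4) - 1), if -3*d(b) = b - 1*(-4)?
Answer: 0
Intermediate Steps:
d(b) = -4/3 - b/3 (d(b) = -(b - 1*(-4))/3 = -(b + 4)/3 = -(4 + b)/3 = -4/3 - b/3)
(114/14 - 73/(7²))*d((1 - 4) - 1) = (114/14 - 73/(7²))*(-4/3 - ((1 - 4) - 1)/3) = (114*(1/14) - 73/49)*(-4/3 - (-3 - 1)/3) = (57/7 - 73*1/49)*(-4/3 - ⅓*(-4)) = (57/7 - 73/49)*(-4/3 + 4/3) = (326/49)*0 = 0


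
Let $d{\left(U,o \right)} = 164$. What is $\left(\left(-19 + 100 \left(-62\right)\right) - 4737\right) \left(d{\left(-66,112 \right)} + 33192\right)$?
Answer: $-365448336$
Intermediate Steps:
$\left(\left(-19 + 100 \left(-62\right)\right) - 4737\right) \left(d{\left(-66,112 \right)} + 33192\right) = \left(\left(-19 + 100 \left(-62\right)\right) - 4737\right) \left(164 + 33192\right) = \left(\left(-19 - 6200\right) - 4737\right) 33356 = \left(-6219 - 4737\right) 33356 = \left(-10956\right) 33356 = -365448336$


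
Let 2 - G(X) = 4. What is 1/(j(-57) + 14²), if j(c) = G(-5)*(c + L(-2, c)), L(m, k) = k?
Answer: 1/424 ≈ 0.0023585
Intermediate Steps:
G(X) = -2 (G(X) = 2 - 1*4 = 2 - 4 = -2)
j(c) = -4*c (j(c) = -2*(c + c) = -4*c)
1/(j(-57) + 14²) = 1/(-4*(-57) + 14²) = 1/(228 + 196) = 1/424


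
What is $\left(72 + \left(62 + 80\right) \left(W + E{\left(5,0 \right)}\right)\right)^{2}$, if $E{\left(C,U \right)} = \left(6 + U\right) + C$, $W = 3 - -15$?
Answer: $17556100$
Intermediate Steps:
$W = 18$ ($W = 3 + 15 = 18$)
$E{\left(C,U \right)} = 6 + C + U$
$\left(72 + \left(62 + 80\right) \left(W + E{\left(5,0 \right)}\right)\right)^{2} = \left(72 + \left(62 + 80\right) \left(18 + \left(6 + 5 + 0\right)\right)\right)^{2} = \left(72 + 142 \left(18 + 11\right)\right)^{2} = \left(72 + 142 \cdot 29\right)^{2} = \left(72 + 4118\right)^{2} = 4190^{2} = 17556100$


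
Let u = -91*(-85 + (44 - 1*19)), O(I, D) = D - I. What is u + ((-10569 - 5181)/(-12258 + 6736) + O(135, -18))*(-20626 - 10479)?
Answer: 12909901650/2761 ≈ 4.6758e+6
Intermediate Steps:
u = 5460 (u = -91*(-85 + (44 - 19)) = -91*(-85 + 25) = -91*(-60) = 5460)
u + ((-10569 - 5181)/(-12258 + 6736) + O(135, -18))*(-20626 - 10479) = 5460 + ((-10569 - 5181)/(-12258 + 6736) + (-18 - 1*135))*(-20626 - 10479) = 5460 + (-15750/(-5522) + (-18 - 135))*(-31105) = 5460 + (-15750*(-1/5522) - 153)*(-31105) = 5460 + (7875/2761 - 153)*(-31105) = 5460 - 414558/2761*(-31105) = 5460 + 12894826590/2761 = 12909901650/2761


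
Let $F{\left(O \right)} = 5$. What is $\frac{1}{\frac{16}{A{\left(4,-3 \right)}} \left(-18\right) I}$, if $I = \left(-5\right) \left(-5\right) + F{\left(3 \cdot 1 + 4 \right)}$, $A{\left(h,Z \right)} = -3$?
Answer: $\frac{1}{2880} \approx 0.00034722$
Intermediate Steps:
$I = 30$ ($I = \left(-5\right) \left(-5\right) + 5 = 25 + 5 = 30$)
$\frac{1}{\frac{16}{A{\left(4,-3 \right)}} \left(-18\right) I} = \frac{1}{\frac{16}{-3} \left(-18\right) 30} = \frac{1}{16 \left(- \frac{1}{3}\right) \left(-18\right) 30} = \frac{1}{\left(- \frac{16}{3}\right) \left(-18\right) 30} = \frac{1}{96 \cdot 30} = \frac{1}{2880}$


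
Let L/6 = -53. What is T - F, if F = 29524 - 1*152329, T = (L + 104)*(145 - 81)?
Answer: 109109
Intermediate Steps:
L = -318 (L = 6*(-53) = -318)
T = -13696 (T = (-318 + 104)*(145 - 81) = -214*64 = -13696)
F = -122805 (F = 29524 - 152329 = -122805)
T - F = -13696 - 1*(-122805) = -13696 + 122805 = 109109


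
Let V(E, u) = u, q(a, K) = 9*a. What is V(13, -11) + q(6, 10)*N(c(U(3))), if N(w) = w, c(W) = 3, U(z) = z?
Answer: 151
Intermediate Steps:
V(13, -11) + q(6, 10)*N(c(U(3))) = -11 + (9*6)*3 = -11 + 54*3 = -11 + 162 = 151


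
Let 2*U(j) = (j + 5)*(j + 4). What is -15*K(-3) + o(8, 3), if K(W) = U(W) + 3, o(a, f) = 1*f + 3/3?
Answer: -56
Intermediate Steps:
U(j) = (4 + j)*(5 + j)/2 (U(j) = ((j + 5)*(j + 4))/2 = ((5 + j)*(4 + j))/2 = ((4 + j)*(5 + j))/2 = (4 + j)*(5 + j)/2)
o(a, f) = 1 + f (o(a, f) = f + 3*(⅓) = f + 1 = 1 + f)
K(W) = 13 + W²/2 + 9*W/2 (K(W) = (10 + W²/2 + 9*W/2) + 3 = 13 + W²/2 + 9*W/2)
-15*K(-3) + o(8, 3) = -15*(13 + (½)*(-3)² + (9/2)*(-3)) + (1 + 3) = -15*(13 + (½)*9 - 27/2) + 4 = -15*(13 + 9/2 - 27/2) + 4 = -15*4 + 4 = -60 + 4 = -56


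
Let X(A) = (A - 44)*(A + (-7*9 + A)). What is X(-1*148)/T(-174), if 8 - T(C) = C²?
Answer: -17232/7567 ≈ -2.2773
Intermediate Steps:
X(A) = (-63 + 2*A)*(-44 + A) (X(A) = (-44 + A)*(A + (-63 + A)) = (-44 + A)*(-63 + 2*A) = (-63 + 2*A)*(-44 + A))
T(C) = 8 - C²
X(-1*148)/T(-174) = (2772 - (-151)*148 + 2*(-1*148)²)/(8 - 1*(-174)²) = (2772 - 151*(-148) + 2*(-148)²)/(8 - 1*30276) = (2772 + 22348 + 2*21904)/(8 - 30276) = (2772 + 22348 + 43808)/(-30268) = 68928*(-1/30268) = -17232/7567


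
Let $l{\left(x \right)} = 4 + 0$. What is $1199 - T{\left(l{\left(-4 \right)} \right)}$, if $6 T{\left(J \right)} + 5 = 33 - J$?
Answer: $1195$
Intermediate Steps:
$l{\left(x \right)} = 4$
$T{\left(J \right)} = \frac{14}{3} - \frac{J}{6}$ ($T{\left(J \right)} = - \frac{5}{6} + \frac{33 - J}{6} = - \frac{5}{6} - \left(- \frac{11}{2} + \frac{J}{6}\right) = \frac{14}{3} - \frac{J}{6}$)
$1199 - T{\left(l{\left(-4 \right)} \right)} = 1199 - \left(\frac{14}{3} - \frac{2}{3}\right) = 1199 - 4 = 1195$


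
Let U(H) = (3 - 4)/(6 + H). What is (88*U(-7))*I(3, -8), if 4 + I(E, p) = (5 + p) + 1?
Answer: -528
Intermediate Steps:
U(H) = -1/(6 + H)
I(E, p) = 2 + p (I(E, p) = -4 + ((5 + p) + 1) = -4 + (6 + p) = 2 + p)
(88*U(-7))*I(3, -8) = (88*(-1/(6 - 7)))*(2 - 8) = (88*(-1/(-1)))*(-6) = (88*(-1*(-1)))*(-6) = (88*1)*(-6) = 88*(-6) = -528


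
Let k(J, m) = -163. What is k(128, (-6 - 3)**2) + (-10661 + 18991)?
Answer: 8167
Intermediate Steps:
k(128, (-6 - 3)**2) + (-10661 + 18991) = -163 + (-10661 + 18991) = -163 + 8330 = 8167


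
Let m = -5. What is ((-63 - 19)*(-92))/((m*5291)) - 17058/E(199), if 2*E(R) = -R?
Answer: 901037524/5264545 ≈ 171.15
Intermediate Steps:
E(R) = -R/2 (E(R) = (-R)/2 = -R/2)
((-63 - 19)*(-92))/((m*5291)) - 17058/E(199) = ((-63 - 19)*(-92))/((-5*5291)) - 17058/((-½*199)) = -82*(-92)/(-26455) - 17058/(-199/2) = 7544*(-1/26455) - 17058*(-2/199) = -7544/26455 + 34116/199 = 901037524/5264545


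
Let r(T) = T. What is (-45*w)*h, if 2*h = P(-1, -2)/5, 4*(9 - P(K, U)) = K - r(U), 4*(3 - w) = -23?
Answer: -11025/32 ≈ -344.53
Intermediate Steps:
w = 35/4 (w = 3 - ¼*(-23) = 3 + 23/4 = 35/4 ≈ 8.7500)
P(K, U) = 9 - K/4 + U/4 (P(K, U) = 9 - (K - U)/4 = 9 + (-K/4 + U/4) = 9 - K/4 + U/4)
h = 7/8 (h = ((9 - ¼*(-1) + (¼)*(-2))/5)/2 = ((9 + ¼ - ½)*(⅕))/2 = ((35/4)*(⅕))/2 = (½)*(7/4) = 7/8 ≈ 0.87500)
(-45*w)*h = -45*35/4*(7/8) = -1575/4*7/8 = -11025/32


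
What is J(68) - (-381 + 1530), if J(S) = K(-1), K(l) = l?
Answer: -1150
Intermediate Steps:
J(S) = -1
J(68) - (-381 + 1530) = -1 - (-381 + 1530) = -1 - 1*1149 = -1 - 1149 = -1150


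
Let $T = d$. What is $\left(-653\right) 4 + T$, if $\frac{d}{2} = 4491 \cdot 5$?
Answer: $42298$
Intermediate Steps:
$d = 44910$ ($d = 2 \cdot 4491 \cdot 5 = 2 \cdot 22455 = 44910$)
$T = 44910$
$\left(-653\right) 4 + T = \left(-653\right) 4 + 44910 = -2612 + 44910 = 42298$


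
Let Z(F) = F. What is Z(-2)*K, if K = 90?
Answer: -180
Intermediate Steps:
Z(-2)*K = -2*90 = -180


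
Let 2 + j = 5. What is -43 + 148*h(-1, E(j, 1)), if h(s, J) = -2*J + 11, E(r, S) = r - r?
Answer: 1585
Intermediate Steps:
j = 3 (j = -2 + 5 = 3)
E(r, S) = 0
h(s, J) = 11 - 2*J
-43 + 148*h(-1, E(j, 1)) = -43 + 148*(11 - 2*0) = -43 + 148*(11 + 0) = -43 + 148*11 = -43 + 1628 = 1585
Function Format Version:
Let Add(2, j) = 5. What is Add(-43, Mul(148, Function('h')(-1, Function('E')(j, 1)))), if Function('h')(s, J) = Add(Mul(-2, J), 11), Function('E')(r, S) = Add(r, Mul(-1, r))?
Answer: 1585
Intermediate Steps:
j = 3 (j = Add(-2, 5) = 3)
Function('E')(r, S) = 0
Function('h')(s, J) = Add(11, Mul(-2, J))
Add(-43, Mul(148, Function('h')(-1, Function('E')(j, 1)))) = Add(-43, Mul(148, Add(11, Mul(-2, 0)))) = Add(-43, Mul(148, Add(11, 0))) = Add(-43, Mul(148, 11)) = Add(-43, 1628) = 1585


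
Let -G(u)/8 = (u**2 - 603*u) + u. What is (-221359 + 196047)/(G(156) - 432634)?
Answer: -12656/61987 ≈ -0.20417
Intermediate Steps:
G(u) = -8*u**2 + 4816*u (G(u) = -8*((u**2 - 603*u) + u) = -8*(u**2 - 602*u) = -8*u**2 + 4816*u)
(-221359 + 196047)/(G(156) - 432634) = (-221359 + 196047)/(8*156*(602 - 1*156) - 432634) = -25312/(8*156*(602 - 156) - 432634) = -25312/(8*156*446 - 432634) = -25312/(556608 - 432634) = -25312/123974 = -25312*1/123974 = -12656/61987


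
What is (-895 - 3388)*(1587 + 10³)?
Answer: -11080121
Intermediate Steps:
(-895 - 3388)*(1587 + 10³) = -4283*(1587 + 1000) = -4283*2587 = -11080121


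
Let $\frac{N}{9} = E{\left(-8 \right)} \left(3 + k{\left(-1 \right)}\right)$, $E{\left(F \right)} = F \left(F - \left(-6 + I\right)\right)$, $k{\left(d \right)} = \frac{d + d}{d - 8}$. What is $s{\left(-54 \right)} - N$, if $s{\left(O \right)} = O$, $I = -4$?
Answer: $410$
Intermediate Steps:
$k{\left(d \right)} = \frac{2 d}{-8 + d}$
$E{\left(F \right)} = F \left(10 + F\right)$ ($E{\left(F \right)} = F \left(F + \left(6 - -4\right)\right) = F \left(F + \left(6 + 4\right)\right) = F \left(F + 10\right) = F \left(10 + F\right)$)
$N = -464$ ($N = 9 - 8 \left(10 - 8\right) \left(3 + 2 \left(-1\right) \frac{1}{-8 - 1}\right) = 9 \left(-8\right) 2 \left(3 + 2 \left(-1\right) \frac{1}{-9}\right) = 9 \left(- 16 \left(3 + 2 \left(-1\right) \left(- \frac{1}{9}\right)\right)\right) = 9 \left(- 16 \left(3 + \frac{2}{9}\right)\right) = 9 \left(\left(-16\right) \frac{29}{9}\right) = 9 \left(- \frac{464}{9}\right) = -464$)
$s{\left(-54 \right)} - N = -54 - -464 = -54 + 464 = 410$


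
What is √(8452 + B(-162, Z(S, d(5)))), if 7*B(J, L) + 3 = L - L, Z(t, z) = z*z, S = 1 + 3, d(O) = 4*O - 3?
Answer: √414127/7 ≈ 91.932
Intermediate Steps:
d(O) = -3 + 4*O
S = 4
Z(t, z) = z²
B(J, L) = -3/7 (B(J, L) = -3/7 + (L - L)/7 = -3/7 + (⅐)*0 = -3/7 + 0 = -3/7)
√(8452 + B(-162, Z(S, d(5)))) = √(8452 - 3/7) = √(59161/7) = √414127/7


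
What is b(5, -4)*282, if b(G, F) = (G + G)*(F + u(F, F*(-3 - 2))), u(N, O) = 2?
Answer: -5640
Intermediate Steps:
b(G, F) = 2*G*(2 + F) (b(G, F) = (G + G)*(F + 2) = (2*G)*(2 + F) = 2*G*(2 + F))
b(5, -4)*282 = (2*5*(2 - 4))*282 = (2*5*(-2))*282 = -20*282 = -5640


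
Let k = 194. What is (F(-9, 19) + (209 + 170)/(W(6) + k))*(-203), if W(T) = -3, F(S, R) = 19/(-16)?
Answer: -494305/3056 ≈ -161.75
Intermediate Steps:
F(S, R) = -19/16 (F(S, R) = 19*(-1/16) = -19/16)
(F(-9, 19) + (209 + 170)/(W(6) + k))*(-203) = (-19/16 + (209 + 170)/(-3 + 194))*(-203) = (-19/16 + 379/191)*(-203) = (2435/3056)*(-203) = -494305/3056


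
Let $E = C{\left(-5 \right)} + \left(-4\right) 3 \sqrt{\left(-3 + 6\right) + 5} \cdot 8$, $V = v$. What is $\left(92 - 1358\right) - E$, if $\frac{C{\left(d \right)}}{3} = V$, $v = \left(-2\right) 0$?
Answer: $-1266 + 192 \sqrt{2} \approx -994.47$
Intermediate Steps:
$v = 0$
$V = 0$
$C{\left(d \right)} = 0$ ($C{\left(d \right)} = 3 \cdot 0 = 0$)
$E = - 192 \sqrt{2}$ ($E = 0 + \left(-4\right) 3 \sqrt{\left(-3 + 6\right) + 5} \cdot 8 = 0 + - 12 \sqrt{3 + 5} \cdot 8 = 0 + - 12 \sqrt{8} \cdot 8 = 0 + - 12 \cdot 2 \sqrt{2} \cdot 8 = 0 + - 24 \sqrt{2} \cdot 8 = 0 - 192 \sqrt{2} = - 192 \sqrt{2} \approx -271.53$)
$\left(92 - 1358\right) - E = \left(92 - 1358\right) - - 192 \sqrt{2} = -1266 + 192 \sqrt{2}$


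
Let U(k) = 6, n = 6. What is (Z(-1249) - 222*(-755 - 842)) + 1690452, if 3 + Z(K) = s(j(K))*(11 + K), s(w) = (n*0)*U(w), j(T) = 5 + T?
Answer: 2044983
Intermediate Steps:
s(w) = 0 (s(w) = (6*0)*6 = 0*6 = 0)
Z(K) = -3 (Z(K) = -3 + 0*(11 + K) = -3 + 0 = -3)
(Z(-1249) - 222*(-755 - 842)) + 1690452 = (-3 - 222*(-755 - 842)) + 1690452 = (-3 - 222*(-1597)) + 1690452 = (-3 + 354534) + 1690452 = 354531 + 1690452 = 2044983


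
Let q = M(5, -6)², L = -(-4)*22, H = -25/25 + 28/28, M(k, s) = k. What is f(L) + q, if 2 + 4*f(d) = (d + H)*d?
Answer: 3921/2 ≈ 1960.5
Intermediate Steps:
H = 0 (H = -25*1/25 + 28*(1/28) = -1 + 1 = 0)
L = 88 (L = -1*(-88) = 88)
q = 25 (q = 5² = 25)
f(d) = -½ + d²/4 (f(d) = -½ + ((d + 0)*d)/4 = -½ + (d*d)/4 = -½ + d²/4)
f(L) + q = (-½ + (¼)*88²) + 25 = (-½ + (¼)*7744) + 25 = (-½ + 1936) + 25 = 3871/2 + 25 = 3921/2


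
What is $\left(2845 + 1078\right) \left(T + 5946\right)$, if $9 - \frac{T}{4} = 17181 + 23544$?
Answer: $-615589314$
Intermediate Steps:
$T = -162864$ ($T = 36 - 4 \left(17181 + 23544\right) = 36 - 162900 = -162864$)
$\left(2845 + 1078\right) \left(T + 5946\right) = \left(2845 + 1078\right) \left(-162864 + 5946\right) = 3923 \left(-156918\right) = -615589314$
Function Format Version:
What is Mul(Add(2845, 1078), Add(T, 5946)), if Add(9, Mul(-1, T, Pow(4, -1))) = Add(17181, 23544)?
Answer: -615589314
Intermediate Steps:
T = -162864 (T = Add(36, Mul(-4, Add(17181, 23544))) = Add(36, Mul(-4, 40725)) = Add(36, -162900) = -162864)
Mul(Add(2845, 1078), Add(T, 5946)) = Mul(Add(2845, 1078), Add(-162864, 5946)) = Mul(3923, -156918) = -615589314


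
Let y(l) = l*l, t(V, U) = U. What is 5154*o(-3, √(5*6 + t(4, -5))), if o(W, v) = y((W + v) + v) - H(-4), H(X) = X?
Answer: 273162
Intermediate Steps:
y(l) = l²
o(W, v) = 4 + (W + 2*v)² (o(W, v) = ((W + v) + v)² - 1*(-4) = (W + 2*v)² + 4 = 4 + (W + 2*v)²)
5154*o(-3, √(5*6 + t(4, -5))) = 5154*(4 + (-3 + 2*√(5*6 - 5))²) = 5154*(4 + (-3 + 2*√(30 - 5))²) = 5154*(4 + (-3 + 2*√25)²) = 5154*(4 + (-3 + 2*5)²) = 5154*(4 + (-3 + 10)²) = 5154*(4 + 7²) = 5154*(4 + 49) = 5154*53 = 273162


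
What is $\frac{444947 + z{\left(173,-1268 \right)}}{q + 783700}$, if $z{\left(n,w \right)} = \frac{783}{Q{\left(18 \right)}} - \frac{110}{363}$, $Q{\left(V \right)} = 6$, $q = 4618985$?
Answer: $\frac{5875019}{71315442} \approx 0.082381$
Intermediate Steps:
$z{\left(n,w \right)} = \frac{8593}{66}$ ($z{\left(n,w \right)} = \frac{783}{6} - \frac{110}{363} = 783 \cdot \frac{1}{6} - \frac{10}{33} = \frac{261}{2} - \frac{10}{33} = \frac{8593}{66}$)
$\frac{444947 + z{\left(173,-1268 \right)}}{q + 783700} = \frac{444947 + \frac{8593}{66}}{4618985 + 783700} = \frac{29375095}{66 \cdot 5402685} = \frac{29375095}{66} \cdot \frac{1}{5402685} = \frac{5875019}{71315442}$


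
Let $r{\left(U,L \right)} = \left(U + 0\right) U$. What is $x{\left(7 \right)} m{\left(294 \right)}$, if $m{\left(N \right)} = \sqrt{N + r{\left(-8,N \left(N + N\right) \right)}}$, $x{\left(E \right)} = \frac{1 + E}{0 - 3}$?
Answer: $- \frac{8 \sqrt{358}}{3} \approx -50.456$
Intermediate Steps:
$r{\left(U,L \right)} = U^{2}$ ($r{\left(U,L \right)} = U U = U^{2}$)
$x{\left(E \right)} = - \frac{1}{3} - \frac{E}{3}$ ($x{\left(E \right)} = \frac{1 + E}{-3} = \left(1 + E\right) \left(- \frac{1}{3}\right) = - \frac{1}{3} - \frac{E}{3}$)
$m{\left(N \right)} = \sqrt{64 + N}$ ($m{\left(N \right)} = \sqrt{N + \left(-8\right)^{2}} = \sqrt{N + 64} = \sqrt{64 + N}$)
$x{\left(7 \right)} m{\left(294 \right)} = \left(- \frac{1}{3} - \frac{7}{3}\right) \sqrt{64 + 294} = \left(- \frac{1}{3} - \frac{7}{3}\right) \sqrt{358} = - \frac{8 \sqrt{358}}{3}$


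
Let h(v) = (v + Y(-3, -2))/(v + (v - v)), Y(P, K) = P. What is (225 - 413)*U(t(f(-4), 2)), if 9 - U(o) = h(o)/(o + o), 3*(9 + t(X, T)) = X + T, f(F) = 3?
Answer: -413835/242 ≈ -1710.1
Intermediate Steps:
h(v) = (-3 + v)/v (h(v) = (v - 3)/(v + (v - v)) = (-3 + v)/(v + 0) = (-3 + v)/v)
t(X, T) = -9 + T/3 + X/3 (t(X, T) = -9 + (X + T)/3 = -9 + (T + X)/3 = -9 + (T/3 + X/3) = -9 + T/3 + X/3)
U(o) = 9 - (-3 + o)/(2*o**2) (U(o) = 9 - (-3 + o)/o/(o + o) = 9 - (-3 + o)/o/(2*o) = 9 - (-3 + o)/o*1/(2*o) = 9 - (-3 + o)/(2*o**2))
(225 - 413)*U(t(f(-4), 2)) = (225 - 413)*((3 - (-9 + (1/3)*2 + (1/3)*3) + 18*(-9 + (1/3)*2 + (1/3)*3)**2)/(2*(-9 + (1/3)*2 + (1/3)*3)**2)) = -94*(3 - (-9 + 2/3 + 1) + 18*(-9 + 2/3 + 1)**2)/(-9 + 2/3 + 1)**2 = -94*(3 - 1*(-22/3) + 18*(-22/3)**2)/(-22/3)**2 = -94*9*(3 + 22/3 + 18*(484/9))/484 = -94*9*(3 + 22/3 + 968)/484 = -94*9*2935/(484*3) = -188*8805/968 = -413835/242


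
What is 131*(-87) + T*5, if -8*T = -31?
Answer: -91021/8 ≈ -11378.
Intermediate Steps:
T = 31/8 (T = -1/8*(-31) = 31/8 ≈ 3.8750)
131*(-87) + T*5 = 131*(-87) + (31/8)*5 = -11397 + 155/8 = -91021/8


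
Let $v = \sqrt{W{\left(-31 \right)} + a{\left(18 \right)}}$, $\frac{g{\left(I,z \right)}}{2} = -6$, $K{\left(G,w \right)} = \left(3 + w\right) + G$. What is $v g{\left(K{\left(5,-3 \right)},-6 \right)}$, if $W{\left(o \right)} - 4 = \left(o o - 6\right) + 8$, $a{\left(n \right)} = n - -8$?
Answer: $- 12 \sqrt{993} \approx -378.14$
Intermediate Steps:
$K{\left(G,w \right)} = 3 + G + w$
$a{\left(n \right)} = 8 + n$ ($a{\left(n \right)} = n + 8 = 8 + n$)
$g{\left(I,z \right)} = -12$ ($g{\left(I,z \right)} = 2 \left(-6\right) = -12$)
$W{\left(o \right)} = 6 + o^{2}$ ($W{\left(o \right)} = 4 + \left(\left(o o - 6\right) + 8\right) = 4 + \left(\left(o^{2} - 6\right) + 8\right) = 4 + \left(\left(-6 + o^{2}\right) + 8\right) = 4 + \left(2 + o^{2}\right) = 6 + o^{2}$)
$v = \sqrt{993}$ ($v = \sqrt{\left(6 + \left(-31\right)^{2}\right) + \left(8 + 18\right)} = \sqrt{\left(6 + 961\right) + 26} = \sqrt{967 + 26} = \sqrt{993} \approx 31.512$)
$v g{\left(K{\left(5,-3 \right)},-6 \right)} = \sqrt{993} \left(-12\right) = - 12 \sqrt{993}$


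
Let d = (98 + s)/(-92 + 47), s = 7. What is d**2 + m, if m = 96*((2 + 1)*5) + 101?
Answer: 13918/9 ≈ 1546.4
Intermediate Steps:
d = -7/3 (d = (98 + 7)/(-92 + 47) = 105/(-45) = 105*(-1/45) = -7/3 ≈ -2.3333)
m = 1541 (m = 96*(3*5) + 101 = 96*15 + 101 = 1440 + 101 = 1541)
d**2 + m = (-7/3)**2 + 1541 = 49/9 + 1541 = 13918/9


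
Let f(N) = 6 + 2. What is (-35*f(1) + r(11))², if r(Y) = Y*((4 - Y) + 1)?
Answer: 119716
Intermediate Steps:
f(N) = 8
r(Y) = Y*(5 - Y)
(-35*f(1) + r(11))² = (-35*8 + 11*(5 - 1*11))² = (-280 + 11*(5 - 11))² = (-280 + 11*(-6))² = (-280 - 66)² = (-346)² = 119716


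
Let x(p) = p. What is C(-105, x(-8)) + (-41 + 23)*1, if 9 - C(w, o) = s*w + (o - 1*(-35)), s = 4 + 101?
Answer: 10989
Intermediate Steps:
s = 105
C(w, o) = -26 - o - 105*w (C(w, o) = 9 - (105*w + (o - 1*(-35))) = 9 - (105*w + (o + 35)) = 9 - (105*w + (35 + o)) = 9 - (35 + o + 105*w) = 9 + (-35 - o - 105*w) = -26 - o - 105*w)
C(-105, x(-8)) + (-41 + 23)*1 = (-26 - 1*(-8) - 105*(-105)) + (-41 + 23)*1 = (-26 + 8 + 11025) - 18*1 = 11007 - 18 = 10989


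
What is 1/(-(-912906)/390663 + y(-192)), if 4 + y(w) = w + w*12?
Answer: -43407/108416066 ≈ -0.00040037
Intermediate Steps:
y(w) = -4 + 13*w (y(w) = -4 + (w + w*12) = -4 + (w + 12*w) = -4 + 13*w)
1/(-(-912906)/390663 + y(-192)) = 1/(-(-912906)/390663 + (-4 + 13*(-192))) = 1/(-(-912906)/390663 + (-4 - 2496)) = 1/(-1*(-101434/43407) - 2500) = 1/(101434/43407 - 2500) = 1/(-108416066/43407) = -43407/108416066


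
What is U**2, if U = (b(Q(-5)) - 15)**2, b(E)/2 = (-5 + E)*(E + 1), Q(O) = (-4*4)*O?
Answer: 21684984830150625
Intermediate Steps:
Q(O) = -16*O
b(E) = 2*(1 + E)*(-5 + E) (b(E) = 2*((-5 + E)*(E + 1)) = 2*((-5 + E)*(1 + E)) = 2*((1 + E)*(-5 + E)) = 2*(1 + E)*(-5 + E))
U = 147258225 (U = ((-10 - (-128)*(-5) + 2*(-16*(-5))**2) - 15)**2 = ((-10 - 8*80 + 2*80**2) - 15)**2 = ((-10 - 640 + 2*6400) - 15)**2 = ((-10 - 640 + 12800) - 15)**2 = (12150 - 15)**2 = 12135**2 = 147258225)
U**2 = 147258225**2 = 21684984830150625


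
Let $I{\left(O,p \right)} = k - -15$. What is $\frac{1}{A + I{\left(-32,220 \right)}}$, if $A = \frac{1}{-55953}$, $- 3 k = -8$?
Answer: $\frac{55953}{988502} \approx 0.056604$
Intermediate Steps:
$k = \frac{8}{3}$ ($k = \left(- \frac{1}{3}\right) \left(-8\right) = \frac{8}{3} \approx 2.6667$)
$I{\left(O,p \right)} = \frac{53}{3}$ ($I{\left(O,p \right)} = \frac{8}{3} - -15 = \frac{8}{3} + 15 = \frac{53}{3}$)
$A = - \frac{1}{55953} \approx -1.7872 \cdot 10^{-5}$
$\frac{1}{A + I{\left(-32,220 \right)}} = \frac{1}{- \frac{1}{55953} + \frac{53}{3}} = \frac{1}{\frac{988502}{55953}} = \frac{55953}{988502}$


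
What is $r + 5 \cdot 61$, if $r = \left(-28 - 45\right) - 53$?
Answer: $179$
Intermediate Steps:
$r = -126$ ($r = -73 - 53 = -126$)
$r + 5 \cdot 61 = -126 + 5 \cdot 61 = -126 + 305 = 179$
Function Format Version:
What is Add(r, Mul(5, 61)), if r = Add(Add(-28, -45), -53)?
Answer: 179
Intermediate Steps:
r = -126 (r = Add(-73, -53) = -126)
Add(r, Mul(5, 61)) = Add(-126, Mul(5, 61)) = Add(-126, 305) = 179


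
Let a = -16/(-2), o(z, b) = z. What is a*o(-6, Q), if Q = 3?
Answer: -48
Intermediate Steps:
a = 8 (a = -16*(-½) = 8)
a*o(-6, Q) = 8*(-6) = -48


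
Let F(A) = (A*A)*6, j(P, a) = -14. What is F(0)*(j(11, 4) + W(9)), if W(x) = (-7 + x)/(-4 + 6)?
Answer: 0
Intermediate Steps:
F(A) = 6*A² (F(A) = A²*6 = 6*A²)
W(x) = -7/2 + x/2 (W(x) = (-7 + x)/2 = (-7 + x)*(½) = -7/2 + x/2)
F(0)*(j(11, 4) + W(9)) = (6*0²)*(-14 + (-7/2 + (½)*9)) = (6*0)*(-14 + (-7/2 + 9/2)) = 0*(-14 + 1) = 0*(-13) = 0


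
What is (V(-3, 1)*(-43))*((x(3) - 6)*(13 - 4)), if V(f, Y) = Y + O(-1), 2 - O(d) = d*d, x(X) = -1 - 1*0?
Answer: 5418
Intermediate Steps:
x(X) = -1 (x(X) = -1 + 0 = -1)
O(d) = 2 - d**2 (O(d) = 2 - d*d = 2 - d**2)
V(f, Y) = 1 + Y (V(f, Y) = Y + (2 - 1*(-1)**2) = Y + (2 - 1*1) = Y + (2 - 1) = Y + 1 = 1 + Y)
(V(-3, 1)*(-43))*((x(3) - 6)*(13 - 4)) = ((1 + 1)*(-43))*((-1 - 6)*(13 - 4)) = (2*(-43))*(-7*9) = -86*(-63) = 5418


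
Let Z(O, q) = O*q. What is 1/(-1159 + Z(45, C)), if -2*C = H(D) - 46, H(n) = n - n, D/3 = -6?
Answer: -1/124 ≈ -0.0080645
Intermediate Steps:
D = -18 (D = 3*(-6) = -18)
H(n) = 0
C = 23 (C = -(0 - 46)/2 = -1/2*(-46) = 23)
1/(-1159 + Z(45, C)) = 1/(-1159 + 45*23) = 1/(-1159 + 1035) = 1/(-124) = -1/124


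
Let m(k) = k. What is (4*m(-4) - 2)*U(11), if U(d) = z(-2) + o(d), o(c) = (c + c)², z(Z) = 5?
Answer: -8802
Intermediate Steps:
o(c) = 4*c² (o(c) = (2*c)² = 4*c²)
U(d) = 5 + 4*d²
(4*m(-4) - 2)*U(11) = (4*(-4) - 2)*(5 + 4*11²) = (-16 - 2)*(5 + 4*121) = -18*(5 + 484) = -18*489 = -8802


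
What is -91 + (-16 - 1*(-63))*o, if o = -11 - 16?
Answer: -1360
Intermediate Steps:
o = -27
-91 + (-16 - 1*(-63))*o = -91 + (-16 - 1*(-63))*(-27) = -91 + (-16 + 63)*(-27) = -91 + 47*(-27) = -91 - 1269 = -1360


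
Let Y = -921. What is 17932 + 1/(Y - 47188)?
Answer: 862690587/48109 ≈ 17932.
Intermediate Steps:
17932 + 1/(Y - 47188) = 17932 + 1/(-921 - 47188) = 17932 + 1/(-48109) = 17932 - 1/48109 = 862690587/48109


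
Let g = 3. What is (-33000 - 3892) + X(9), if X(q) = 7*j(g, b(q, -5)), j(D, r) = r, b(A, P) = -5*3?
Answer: -36997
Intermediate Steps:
b(A, P) = -15
X(q) = -105 (X(q) = 7*(-15) = -105)
(-33000 - 3892) + X(9) = (-33000 - 3892) - 105 = -36892 - 105 = -36997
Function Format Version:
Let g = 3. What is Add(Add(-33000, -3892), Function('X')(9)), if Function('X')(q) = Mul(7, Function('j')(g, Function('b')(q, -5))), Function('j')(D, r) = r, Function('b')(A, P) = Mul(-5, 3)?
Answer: -36997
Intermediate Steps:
Function('b')(A, P) = -15
Function('X')(q) = -105 (Function('X')(q) = Mul(7, -15) = -105)
Add(Add(-33000, -3892), Function('X')(9)) = Add(Add(-33000, -3892), -105) = Add(-36892, -105) = -36997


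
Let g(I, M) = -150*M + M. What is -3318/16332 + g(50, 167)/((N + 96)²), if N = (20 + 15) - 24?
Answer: -74062823/31164178 ≈ -2.3765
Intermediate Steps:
N = 11 (N = 35 - 24 = 11)
g(I, M) = -149*M
-3318/16332 + g(50, 167)/((N + 96)²) = -3318/16332 + (-149*167)/((11 + 96)²) = -3318*1/16332 - 24883/(107²) = -553/2722 - 24883/11449 = -74062823/31164178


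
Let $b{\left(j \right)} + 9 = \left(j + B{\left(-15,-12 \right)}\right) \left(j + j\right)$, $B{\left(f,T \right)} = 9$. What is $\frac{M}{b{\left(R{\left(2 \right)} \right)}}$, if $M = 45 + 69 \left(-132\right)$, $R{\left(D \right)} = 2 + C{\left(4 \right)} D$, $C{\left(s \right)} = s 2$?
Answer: $- \frac{1007}{107} \approx -9.4112$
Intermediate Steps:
$C{\left(s \right)} = 2 s$
$R{\left(D \right)} = 2 + 8 D$ ($R{\left(D \right)} = 2 + 2 \cdot 4 D = 2 + 8 D$)
$M = -9063$ ($M = 45 - 9108 = -9063$)
$b{\left(j \right)} = -9 + 2 j \left(9 + j\right)$ ($b{\left(j \right)} = -9 + \left(j + 9\right) \left(j + j\right) = -9 + \left(9 + j\right) 2 j = -9 + 2 j \left(9 + j\right)$)
$\frac{M}{b{\left(R{\left(2 \right)} \right)}} = - \frac{9063}{-9 + 2 \left(2 + 8 \cdot 2\right)^{2} + 18 \left(2 + 8 \cdot 2\right)} = - \frac{9063}{-9 + 2 \left(2 + 16\right)^{2} + 18 \left(2 + 16\right)} = - \frac{9063}{-9 + 2 \cdot 18^{2} + 18 \cdot 18} = - \frac{9063}{-9 + 2 \cdot 324 + 324} = - \frac{9063}{-9 + 648 + 324} = - \frac{9063}{963} = \left(-9063\right) \frac{1}{963} = - \frac{1007}{107}$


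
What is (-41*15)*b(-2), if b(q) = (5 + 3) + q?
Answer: -3690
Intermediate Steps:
b(q) = 8 + q
(-41*15)*b(-2) = (-41*15)*(8 - 2) = -615*6 = -3690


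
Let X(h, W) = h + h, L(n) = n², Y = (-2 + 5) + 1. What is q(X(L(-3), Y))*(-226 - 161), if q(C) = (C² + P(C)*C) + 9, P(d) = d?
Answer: -254259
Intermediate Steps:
Y = 4 (Y = 3 + 1 = 4)
X(h, W) = 2*h
q(C) = 9 + 2*C² (q(C) = (C² + C*C) + 9 = (C² + C²) + 9 = 2*C² + 9 = 9 + 2*C²)
q(X(L(-3), Y))*(-226 - 161) = (9 + 2*(2*(-3)²)²)*(-226 - 161) = (9 + 2*(2*9)²)*(-387) = (9 + 2*18²)*(-387) = (9 + 2*324)*(-387) = (9 + 648)*(-387) = 657*(-387) = -254259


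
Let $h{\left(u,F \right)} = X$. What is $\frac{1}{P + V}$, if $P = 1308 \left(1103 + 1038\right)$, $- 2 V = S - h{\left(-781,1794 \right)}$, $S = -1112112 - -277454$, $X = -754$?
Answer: $\frac{1}{3217380} \approx 3.1081 \cdot 10^{-7}$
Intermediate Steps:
$h{\left(u,F \right)} = -754$
$S = -834658$ ($S = -1112112 + \left(-655409 + \left(312562 + 620301\right)\right) = -1112112 + \left(-655409 + 932863\right) = -1112112 + 277454 = -834658$)
$V = 416952$ ($V = - \frac{-834658 - -754}{2} = - \frac{-834658 + 754}{2} = \left(- \frac{1}{2}\right) \left(-833904\right) = 416952$)
$P = 2800428$ ($P = 1308 \cdot 2141 = 2800428$)
$\frac{1}{P + V} = \frac{1}{2800428 + 416952} = \frac{1}{3217380}$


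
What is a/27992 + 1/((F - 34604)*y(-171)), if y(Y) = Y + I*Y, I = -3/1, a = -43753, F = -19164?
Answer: -100569861745/64341907344 ≈ -1.5631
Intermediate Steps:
I = -3 (I = -3*1 = -3)
y(Y) = -2*Y (y(Y) = Y - 3*Y = -2*Y)
a/27992 + 1/((F - 34604)*y(-171)) = -43753/27992 + 1/((-19164 - 34604)*((-2*(-171)))) = -43753*1/27992 + 1/(-53768*342) = -43753/27992 - 1/53768*1/342 = -43753/27992 - 1/18388656 = -100569861745/64341907344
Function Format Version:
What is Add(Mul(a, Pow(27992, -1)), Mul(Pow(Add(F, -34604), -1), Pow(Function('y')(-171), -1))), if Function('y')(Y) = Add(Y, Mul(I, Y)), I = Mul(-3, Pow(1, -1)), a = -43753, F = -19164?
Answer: Rational(-100569861745, 64341907344) ≈ -1.5631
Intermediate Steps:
I = -3 (I = Mul(-3, 1) = -3)
Function('y')(Y) = Mul(-2, Y) (Function('y')(Y) = Add(Y, Mul(-3, Y)) = Mul(-2, Y))
Add(Mul(a, Pow(27992, -1)), Mul(Pow(Add(F, -34604), -1), Pow(Function('y')(-171), -1))) = Add(Mul(-43753, Pow(27992, -1)), Mul(Pow(Add(-19164, -34604), -1), Pow(Mul(-2, -171), -1))) = Add(Mul(-43753, Rational(1, 27992)), Mul(Pow(-53768, -1), Pow(342, -1))) = Add(Rational(-43753, 27992), Mul(Rational(-1, 53768), Rational(1, 342))) = Add(Rational(-43753, 27992), Rational(-1, 18388656)) = Rational(-100569861745, 64341907344)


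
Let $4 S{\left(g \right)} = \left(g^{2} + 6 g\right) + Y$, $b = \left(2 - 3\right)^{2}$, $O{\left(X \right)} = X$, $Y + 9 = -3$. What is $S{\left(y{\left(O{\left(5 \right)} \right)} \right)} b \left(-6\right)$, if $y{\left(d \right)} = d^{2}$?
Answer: $- \frac{2289}{2} \approx -1144.5$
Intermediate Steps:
$Y = -12$ ($Y = -9 - 3 = -12$)
$b = 1$ ($b = \left(-1\right)^{2} = 1$)
$S{\left(g \right)} = -3 + \frac{g^{2}}{4} + \frac{3 g}{2}$ ($S{\left(g \right)} = \frac{\left(g^{2} + 6 g\right) - 12}{4} = \frac{-12 + g^{2} + 6 g}{4} = -3 + \frac{g^{2}}{4} + \frac{3 g}{2}$)
$S{\left(y{\left(O{\left(5 \right)} \right)} \right)} b \left(-6\right) = \left(-3 + \frac{\left(5^{2}\right)^{2}}{4} + \frac{3 \cdot 5^{2}}{2}\right) 1 \left(-6\right) = \left(-3 + \frac{25^{2}}{4} + \frac{3}{2} \cdot 25\right) 1 \left(-6\right) = \left(-3 + \frac{1}{4} \cdot 625 + \frac{75}{2}\right) 1 \left(-6\right) = \left(-3 + \frac{625}{4} + \frac{75}{2}\right) 1 \left(-6\right) = \frac{763}{4} \cdot 1 \left(-6\right) = \frac{763}{4} \left(-6\right) = - \frac{2289}{2}$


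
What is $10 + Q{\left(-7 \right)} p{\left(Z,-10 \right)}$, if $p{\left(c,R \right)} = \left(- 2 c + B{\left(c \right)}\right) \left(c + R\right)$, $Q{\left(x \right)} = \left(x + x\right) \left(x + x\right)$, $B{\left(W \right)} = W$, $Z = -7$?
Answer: $-23314$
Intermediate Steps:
$Q{\left(x \right)} = 4 x^{2}$ ($Q{\left(x \right)} = 2 x 2 x = 4 x^{2}$)
$p{\left(c,R \right)} = - c \left(R + c\right)$ ($p{\left(c,R \right)} = \left(- 2 c + c\right) \left(c + R\right) = - c \left(R + c\right)$)
$10 + Q{\left(-7 \right)} p{\left(Z,-10 \right)} = 10 + 4 \left(-7\right)^{2} \left(- 7 \left(\left(-1\right) \left(-10\right) - -7\right)\right) = 10 + 4 \cdot 49 \left(- 7 \left(10 + 7\right)\right) = 10 + 196 \left(\left(-7\right) 17\right) = 10 + 196 \left(-119\right) = 10 - 23324 = -23314$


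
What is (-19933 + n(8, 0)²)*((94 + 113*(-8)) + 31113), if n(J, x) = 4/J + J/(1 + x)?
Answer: -2407361229/4 ≈ -6.0184e+8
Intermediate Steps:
(-19933 + n(8, 0)²)*((94 + 113*(-8)) + 31113) = (-19933 + ((4 + 8² + 4*0)/(8*(1 + 0)))²)*((94 + 113*(-8)) + 31113) = (-19933 + ((⅛)*(4 + 64 + 0)/1)²)*((94 - 904) + 31113) = (-19933 + ((⅛)*1*68)²)*(-810 + 31113) = (-19933 + (17/2)²)*30303 = (-19933 + 289/4)*30303 = -79443/4*30303 = -2407361229/4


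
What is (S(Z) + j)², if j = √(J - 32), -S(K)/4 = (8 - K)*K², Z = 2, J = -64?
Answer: 9120 - 768*I*√6 ≈ 9120.0 - 1881.2*I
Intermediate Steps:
S(K) = -4*K²*(8 - K) (S(K) = -4*(8 - K)*K² = -4*K²*(8 - K))
j = 4*I*√6 (j = √(-64 - 32) = √(-96) = 4*I*√6 ≈ 9.798*I)
(S(Z) + j)² = (4*2²*(-8 + 2) + 4*I*√6)² = (4*4*(-6) + 4*I*√6)² = (-96 + 4*I*√6)²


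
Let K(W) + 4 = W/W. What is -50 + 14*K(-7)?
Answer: -92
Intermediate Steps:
K(W) = -3 (K(W) = -4 + W/W = -4 + 1 = -3)
-50 + 14*K(-7) = -50 + 14*(-3) = -50 - 42 = -92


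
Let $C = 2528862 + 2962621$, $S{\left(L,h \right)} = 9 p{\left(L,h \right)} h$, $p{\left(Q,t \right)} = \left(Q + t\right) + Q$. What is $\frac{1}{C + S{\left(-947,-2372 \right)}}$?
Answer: $\frac{1}{96562051} \approx 1.0356 \cdot 10^{-8}$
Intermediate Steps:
$p{\left(Q,t \right)} = t + 2 Q$
$S{\left(L,h \right)} = h \left(9 h + 18 L\right)$ ($S{\left(L,h \right)} = 9 \left(h + 2 L\right) h = \left(9 h + 18 L\right) h = h \left(9 h + 18 L\right)$)
$C = 5491483$
$\frac{1}{C + S{\left(-947,-2372 \right)}} = \frac{1}{5491483 + 9 \left(-2372\right) \left(-2372 + 2 \left(-947\right)\right)} = \frac{1}{5491483 + 9 \left(-2372\right) \left(-2372 - 1894\right)} = \frac{1}{5491483 + 9 \left(-2372\right) \left(-4266\right)} = \frac{1}{5491483 + 91070568} = \frac{1}{96562051}$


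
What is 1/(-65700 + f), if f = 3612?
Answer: -1/62088 ≈ -1.6106e-5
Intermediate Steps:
1/(-65700 + f) = 1/(-65700 + 3612) = 1/(-62088) = -1/62088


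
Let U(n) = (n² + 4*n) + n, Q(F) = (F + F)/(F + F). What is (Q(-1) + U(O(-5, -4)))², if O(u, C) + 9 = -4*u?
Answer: 31329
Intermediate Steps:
Q(F) = 1 (Q(F) = (2*F)/((2*F)) = (2*F)*(1/(2*F)) = 1)
O(u, C) = -9 - 4*u
U(n) = n² + 5*n
(Q(-1) + U(O(-5, -4)))² = (1 + (-9 - 4*(-5))*(5 + (-9 - 4*(-5))))² = (1 + (-9 + 20)*(5 + (-9 + 20)))² = (1 + 11*(5 + 11))² = (1 + 11*16)² = (1 + 176)² = 177² = 31329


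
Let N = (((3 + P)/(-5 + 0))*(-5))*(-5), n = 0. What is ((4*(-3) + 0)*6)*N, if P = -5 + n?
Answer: -720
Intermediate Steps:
P = -5 (P = -5 + 0 = -5)
N = 10 (N = (((3 - 5)/(-5 + 0))*(-5))*(-5) = (-2/(-5)*(-5))*(-5) = (-2*(-⅕)*(-5))*(-5) = ((⅖)*(-5))*(-5) = -2*(-5) = 10)
((4*(-3) + 0)*6)*N = ((4*(-3) + 0)*6)*10 = ((-12 + 0)*6)*10 = -12*6*10 = -72*10 = -720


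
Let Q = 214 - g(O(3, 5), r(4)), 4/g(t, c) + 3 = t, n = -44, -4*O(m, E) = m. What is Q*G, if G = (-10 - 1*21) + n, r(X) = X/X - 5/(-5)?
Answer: -16130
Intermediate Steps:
O(m, E) = -m/4
r(X) = 2 (r(X) = 1 - 5*(-⅕) = 1 + 1 = 2)
g(t, c) = 4/(-3 + t)
G = -75 (G = (-10 - 1*21) - 44 = (-10 - 21) - 44 = -31 - 44 = -75)
Q = 3226/15 (Q = 214 - 4/(-3 - ¼*3) = 214 - 4/(-3 - ¾) = 214 - 4/(-15/4) = 214 - 4*(-4)/15 = 214 - 1*(-16/15) = 214 + 16/15 = 3226/15 ≈ 215.07)
Q*G = (3226/15)*(-75) = -16130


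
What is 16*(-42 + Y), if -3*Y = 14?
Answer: -2240/3 ≈ -746.67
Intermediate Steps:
Y = -14/3 (Y = -1/3*14 = -14/3 ≈ -4.6667)
16*(-42 + Y) = 16*(-42 - 14/3) = 16*(-140/3) = -2240/3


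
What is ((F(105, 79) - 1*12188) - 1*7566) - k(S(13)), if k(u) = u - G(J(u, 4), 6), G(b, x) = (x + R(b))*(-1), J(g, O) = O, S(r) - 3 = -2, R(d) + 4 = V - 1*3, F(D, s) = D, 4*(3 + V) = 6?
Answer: -39295/2 ≈ -19648.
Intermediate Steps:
V = -3/2 (V = -3 + (1/4)*6 = -3 + 3/2 = -3/2 ≈ -1.5000)
R(d) = -17/2 (R(d) = -4 + (-3/2 - 1*3) = -4 + (-3/2 - 3) = -4 - 9/2 = -17/2)
S(r) = 1 (S(r) = 3 - 2 = 1)
G(b, x) = 17/2 - x (G(b, x) = (x - 17/2)*(-1) = (-17/2 + x)*(-1) = 17/2 - x)
k(u) = -5/2 + u (k(u) = u - (17/2 - 1*6) = u - (17/2 - 6) = u - 1*5/2 = u - 5/2 = -5/2 + u)
((F(105, 79) - 1*12188) - 1*7566) - k(S(13)) = ((105 - 1*12188) - 1*7566) - (-5/2 + 1) = ((105 - 12188) - 7566) - 1*(-3/2) = (-12083 - 7566) + 3/2 = -19649 + 3/2 = -39295/2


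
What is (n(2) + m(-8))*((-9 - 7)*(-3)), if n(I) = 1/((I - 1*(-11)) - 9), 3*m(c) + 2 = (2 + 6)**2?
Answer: 1004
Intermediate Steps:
m(c) = 62/3 (m(c) = -2/3 + (2 + 6)**2/3 = -2/3 + (1/3)*8**2 = -2/3 + (1/3)*64 = -2/3 + 64/3 = 62/3)
n(I) = 1/(2 + I) (n(I) = 1/((I + 11) - 9) = 1/((11 + I) - 9) = 1/(2 + I))
(n(2) + m(-8))*((-9 - 7)*(-3)) = (1/(2 + 2) + 62/3)*((-9 - 7)*(-3)) = (1/4 + 62/3)*(-16*(-3)) = (1/4 + 62/3)*48 = (251/12)*48 = 1004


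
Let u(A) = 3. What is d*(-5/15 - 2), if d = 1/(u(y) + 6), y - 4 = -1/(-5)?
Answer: -7/27 ≈ -0.25926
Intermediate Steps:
y = 21/5 (y = 4 - 1/(-5) = 4 - 1*(-⅕) = 4 + ⅕ = 21/5 ≈ 4.2000)
d = ⅑ (d = 1/(3 + 6) = 1/9 = ⅑ ≈ 0.11111)
d*(-5/15 - 2) = (-5/15 - 2)/9 = (-5*1/15 - 2)/9 = (-⅓ - 2)/9 = (⅑)*(-7/3) = -7/27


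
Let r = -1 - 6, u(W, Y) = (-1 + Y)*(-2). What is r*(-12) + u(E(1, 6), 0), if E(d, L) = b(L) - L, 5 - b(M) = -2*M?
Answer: 86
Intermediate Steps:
b(M) = 5 + 2*M (b(M) = 5 - (-2)*M = 5 + 2*M)
E(d, L) = 5 + L (E(d, L) = (5 + 2*L) - L = 5 + L)
u(W, Y) = 2 - 2*Y
r = -7
r*(-12) + u(E(1, 6), 0) = -7*(-12) + (2 - 2*0) = 84 + (2 + 0) = 84 + 2 = 86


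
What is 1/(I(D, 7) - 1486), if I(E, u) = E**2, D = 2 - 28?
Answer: -1/810 ≈ -0.0012346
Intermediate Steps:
D = -26
1/(I(D, 7) - 1486) = 1/((-26)**2 - 1486) = 1/(676 - 1486) = 1/(-810) = -1/810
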